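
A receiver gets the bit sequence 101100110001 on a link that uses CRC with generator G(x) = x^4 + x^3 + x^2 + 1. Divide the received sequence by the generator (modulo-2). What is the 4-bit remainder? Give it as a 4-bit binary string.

Modulo-2 division of 101100110001 by 11101:
  pos 0: 10110 XOR 11101 = 01011
  pos 1: 10110 XOR 11101 = 01011
  pos 2: 10111 XOR 11101 = 01010
  pos 3: 10101 XOR 11101 = 01000
  pos 4: 10000 XOR 11101 = 01101
  pos 5: 11010 XOR 11101 = 00111
  pos 7: 11101 XOR 11101 = 00000
Remainder = 0000 (zero — the frame passes the CRC check).

0000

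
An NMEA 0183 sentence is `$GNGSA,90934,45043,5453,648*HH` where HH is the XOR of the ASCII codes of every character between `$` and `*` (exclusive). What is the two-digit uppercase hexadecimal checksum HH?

60

XOR the ASCII codes of the payload characters:
  'G' = 0x47 → acc = 0x47
  'N' = 0x4E → acc = 0x09
  'G' = 0x47 → acc = 0x4E
  'S' = 0x53 → acc = 0x1D
  'A' = 0x41 → acc = 0x5C
  ',' = 0x2C → acc = 0x70
  '9' = 0x39 → acc = 0x49
  '0' = 0x30 → acc = 0x79
  '9' = 0x39 → acc = 0x40
  '3' = 0x33 → acc = 0x73
  '4' = 0x34 → acc = 0x47
  ',' = 0x2C → acc = 0x6B
  '4' = 0x34 → acc = 0x5F
  '5' = 0x35 → acc = 0x6A
  '0' = 0x30 → acc = 0x5A
  '4' = 0x34 → acc = 0x6E
  '3' = 0x33 → acc = 0x5D
  ',' = 0x2C → acc = 0x71
  '5' = 0x35 → acc = 0x44
  '4' = 0x34 → acc = 0x70
  '5' = 0x35 → acc = 0x45
  '3' = 0x33 → acc = 0x76
  ',' = 0x2C → acc = 0x5A
  '6' = 0x36 → acc = 0x6C
  '4' = 0x34 → acc = 0x58
  '8' = 0x38 → acc = 0x60
Checksum = 0x60.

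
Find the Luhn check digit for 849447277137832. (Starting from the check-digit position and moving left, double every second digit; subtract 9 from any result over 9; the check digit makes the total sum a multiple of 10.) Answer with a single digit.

Partial digits right→left: 2 3 8 7 3 1 7 7 2 7 4 4 9 4 8
Double every second digit counting from the check-digit position (so the 1st, 3rd, 5th, ... of the partial from the right).
  doubled (with −9 where >9): 4 7 6 5 4 8 9 7 → sum 50
  kept as-is: 3 7 1 7 7 4 4 → sum 33
Total = 50 + 33 = 83.
Check digit = (10 − (83 mod 10)) mod 10 = 7.

7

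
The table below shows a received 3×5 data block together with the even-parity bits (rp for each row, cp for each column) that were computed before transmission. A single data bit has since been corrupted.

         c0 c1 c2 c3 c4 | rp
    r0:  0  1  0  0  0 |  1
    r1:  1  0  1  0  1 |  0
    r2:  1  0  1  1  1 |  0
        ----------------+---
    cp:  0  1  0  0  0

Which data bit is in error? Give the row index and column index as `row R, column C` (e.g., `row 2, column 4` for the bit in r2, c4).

Recompute each row's even parity and compare to rp:
  r0: data parity 1, sent rp 1 → ok
  r1: data parity 1, sent rp 0 → mismatch
  r2: data parity 0, sent rp 0 → ok
Recompute each column's even parity and compare to cp:
  c0: data parity 0, sent cp 0 → ok
  c1: data parity 1, sent cp 1 → ok
  c2: data parity 0, sent cp 0 → ok
  c3: data parity 1, sent cp 0 → mismatch
  c4: data parity 0, sent cp 0 → ok
Exactly one row (r1) and one column (c3) fail → the flipped bit is at their intersection.

row 1, column 3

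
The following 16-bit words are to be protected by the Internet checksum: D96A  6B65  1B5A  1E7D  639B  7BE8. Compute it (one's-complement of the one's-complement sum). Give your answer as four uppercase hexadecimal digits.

A1D4

One's-complement addition (fold any carry out of bit 15 back into bit 0):
  0xD96A + 0x6B65 = 0x144CF → wrap carry → 0x44D0
  0x44D0 + 0x1B5A = 0x0602A
  0x602A + 0x1E7D = 0x07EA7
  0x7EA7 + 0x639B = 0x0E242
  0xE242 + 0x7BE8 = 0x15E2A → wrap carry → 0x5E2B
One's-complement sum = 0x5E2B.
Checksum = ~0x5E2B & 0xFFFF = 0xA1D4.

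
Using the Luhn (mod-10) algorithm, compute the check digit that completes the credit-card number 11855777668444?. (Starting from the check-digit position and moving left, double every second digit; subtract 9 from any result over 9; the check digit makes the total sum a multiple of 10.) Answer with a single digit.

9

Partial digits right→left: 4 4 4 8 6 6 7 7 7 5 5 8 1 1
Double every second digit counting from the check-digit position (so the 1st, 3rd, 5th, ... of the partial from the right).
  doubled (with −9 where >9): 8 8 3 5 5 1 2 → sum 32
  kept as-is: 4 8 6 7 5 8 1 → sum 39
Total = 32 + 39 = 71.
Check digit = (10 − (71 mod 10)) mod 10 = 9.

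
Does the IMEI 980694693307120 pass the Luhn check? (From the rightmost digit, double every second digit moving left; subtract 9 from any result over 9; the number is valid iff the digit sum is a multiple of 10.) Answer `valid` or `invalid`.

From the right, keep odd positions and double even positions (subtract 9 from any doubled value over 9):
  doubled (positions 2,4,...): 4 5 6 9 8 3 7 → sum 42
  kept (positions 1,3,...): 0 1 0 3 6 9 0 9 → sum 28
Total = 70.
70 mod 10 = 0, so the number is valid.

valid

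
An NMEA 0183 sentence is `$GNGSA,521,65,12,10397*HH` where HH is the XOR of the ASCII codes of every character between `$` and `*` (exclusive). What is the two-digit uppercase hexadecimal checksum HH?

XOR the ASCII codes of the payload characters:
  'G' = 0x47 → acc = 0x47
  'N' = 0x4E → acc = 0x09
  'G' = 0x47 → acc = 0x4E
  'S' = 0x53 → acc = 0x1D
  'A' = 0x41 → acc = 0x5C
  ',' = 0x2C → acc = 0x70
  '5' = 0x35 → acc = 0x45
  '2' = 0x32 → acc = 0x77
  '1' = 0x31 → acc = 0x46
  ',' = 0x2C → acc = 0x6A
  '6' = 0x36 → acc = 0x5C
  '5' = 0x35 → acc = 0x69
  ',' = 0x2C → acc = 0x45
  '1' = 0x31 → acc = 0x74
  '2' = 0x32 → acc = 0x46
  ',' = 0x2C → acc = 0x6A
  '1' = 0x31 → acc = 0x5B
  '0' = 0x30 → acc = 0x6B
  '3' = 0x33 → acc = 0x58
  '9' = 0x39 → acc = 0x61
  '7' = 0x37 → acc = 0x56
Checksum = 0x56.

56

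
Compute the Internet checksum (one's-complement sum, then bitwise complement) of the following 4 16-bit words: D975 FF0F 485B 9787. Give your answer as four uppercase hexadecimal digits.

One's-complement addition (fold any carry out of bit 15 back into bit 0):
  0xD975 + 0xFF0F = 0x1D884 → wrap carry → 0xD885
  0xD885 + 0x485B = 0x120E0 → wrap carry → 0x20E1
  0x20E1 + 0x9787 = 0x0B868
One's-complement sum = 0xB868.
Checksum = ~0xB868 & 0xFFFF = 0x4797.

4797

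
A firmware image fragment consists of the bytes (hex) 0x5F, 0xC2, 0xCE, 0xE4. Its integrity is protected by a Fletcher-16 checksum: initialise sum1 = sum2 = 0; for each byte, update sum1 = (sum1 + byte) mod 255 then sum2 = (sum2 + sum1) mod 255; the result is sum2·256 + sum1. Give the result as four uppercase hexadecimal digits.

Running sums (mod 255):
  after byte 0 (0x5F): sum1=95, sum2=95
  after byte 1 (0xC2): sum1=34, sum2=129
  after byte 2 (0xCE): sum1=240, sum2=114
  after byte 3 (0xE4): sum1=213, sum2=72
Checksum = sum2·256 + sum1 = 72·256 + 213 = 18645 = 0x48D5.

48D5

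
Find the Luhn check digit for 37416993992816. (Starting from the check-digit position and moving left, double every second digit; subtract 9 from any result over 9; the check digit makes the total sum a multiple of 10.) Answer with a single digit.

Partial digits right→left: 6 1 8 2 9 9 3 9 9 6 1 4 7 3
Double every second digit counting from the check-digit position (so the 1st, 3rd, 5th, ... of the partial from the right).
  doubled (with −9 where >9): 3 7 9 6 9 2 5 → sum 41
  kept as-is: 1 2 9 9 6 4 3 → sum 34
Total = 41 + 34 = 75.
Check digit = (10 − (75 mod 10)) mod 10 = 5.

5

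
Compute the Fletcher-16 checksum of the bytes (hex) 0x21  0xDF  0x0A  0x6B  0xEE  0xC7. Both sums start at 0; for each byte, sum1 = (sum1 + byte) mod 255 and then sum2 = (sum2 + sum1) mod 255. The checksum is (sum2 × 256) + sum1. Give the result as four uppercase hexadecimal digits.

Running sums (mod 255):
  after byte 0 (0x21): sum1=33, sum2=33
  after byte 1 (0xDF): sum1=1, sum2=34
  after byte 2 (0x0A): sum1=11, sum2=45
  after byte 3 (0x6B): sum1=118, sum2=163
  after byte 4 (0xEE): sum1=101, sum2=9
  after byte 5 (0xC7): sum1=45, sum2=54
Checksum = sum2·256 + sum1 = 54·256 + 45 = 13869 = 0x362D.

362D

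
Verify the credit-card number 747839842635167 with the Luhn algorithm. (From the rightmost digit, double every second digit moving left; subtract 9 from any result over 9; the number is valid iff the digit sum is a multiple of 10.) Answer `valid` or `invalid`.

From the right, keep odd positions and double even positions (subtract 9 from any doubled value over 9):
  doubled (positions 2,4,...): 3 1 3 8 9 7 8 → sum 39
  kept (positions 1,3,...): 7 1 3 2 8 3 7 7 → sum 38
Total = 77.
77 mod 10 = 7, so the number is invalid.

invalid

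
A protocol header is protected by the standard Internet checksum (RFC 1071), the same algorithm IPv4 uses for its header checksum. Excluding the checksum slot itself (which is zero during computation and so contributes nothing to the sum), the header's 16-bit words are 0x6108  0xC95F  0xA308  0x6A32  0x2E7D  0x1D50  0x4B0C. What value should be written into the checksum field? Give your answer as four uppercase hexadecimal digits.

3183

One's-complement addition (fold any carry out of bit 15 back into bit 0):
  0x6108 + 0xC95F = 0x12A67 → wrap carry → 0x2A68
  0x2A68 + 0xA308 = 0x0CD70
  0xCD70 + 0x6A32 = 0x137A2 → wrap carry → 0x37A3
  0x37A3 + 0x2E7D = 0x06620
  0x6620 + 0x1D50 = 0x08370
  0x8370 + 0x4B0C = 0x0CE7C
One's-complement sum = 0xCE7C.
Checksum = ~0xCE7C & 0xFFFF = 0x3183.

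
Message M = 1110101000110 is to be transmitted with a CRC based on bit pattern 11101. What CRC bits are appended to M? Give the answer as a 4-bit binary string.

0001

Append 4 zeros: 11101010001100000. Divide by 11101 (XOR where the leading bit is 1):
  pos 0: 11101 XOR 11101 = 00000
  pos 6: 10001 XOR 11101 = 01100
  pos 7: 11001 XOR 11101 = 00100
  pos 9: 10000 XOR 11101 = 01101
  pos 10: 11010 XOR 11101 = 00111
  pos 12: 11100 XOR 11101 = 00001
Remainder (last 4 bits) = 0001. This is the CRC / FCS.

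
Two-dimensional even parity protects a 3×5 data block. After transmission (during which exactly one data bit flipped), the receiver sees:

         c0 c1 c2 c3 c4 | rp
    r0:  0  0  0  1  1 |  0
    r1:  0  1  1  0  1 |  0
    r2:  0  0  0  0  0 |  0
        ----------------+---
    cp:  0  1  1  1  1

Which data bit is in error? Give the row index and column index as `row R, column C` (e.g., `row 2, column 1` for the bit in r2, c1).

Recompute each row's even parity and compare to rp:
  r0: data parity 0, sent rp 0 → ok
  r1: data parity 1, sent rp 0 → mismatch
  r2: data parity 0, sent rp 0 → ok
Recompute each column's even parity and compare to cp:
  c0: data parity 0, sent cp 0 → ok
  c1: data parity 1, sent cp 1 → ok
  c2: data parity 1, sent cp 1 → ok
  c3: data parity 1, sent cp 1 → ok
  c4: data parity 0, sent cp 1 → mismatch
Exactly one row (r1) and one column (c4) fail → the flipped bit is at their intersection.

row 1, column 4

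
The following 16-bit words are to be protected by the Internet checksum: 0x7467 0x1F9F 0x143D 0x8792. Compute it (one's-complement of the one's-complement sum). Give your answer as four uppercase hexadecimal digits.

One's-complement addition (fold any carry out of bit 15 back into bit 0):
  0x7467 + 0x1F9F = 0x09406
  0x9406 + 0x143D = 0x0A843
  0xA843 + 0x8792 = 0x12FD5 → wrap carry → 0x2FD6
One's-complement sum = 0x2FD6.
Checksum = ~0x2FD6 & 0xFFFF = 0xD029.

D029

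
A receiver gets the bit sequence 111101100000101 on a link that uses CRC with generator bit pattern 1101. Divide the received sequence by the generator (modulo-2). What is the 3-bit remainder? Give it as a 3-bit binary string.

Modulo-2 division of 111101100000101 by 1101:
  pos 0: 1111 XOR 1101 = 0010
  pos 2: 1001 XOR 1101 = 0100
  pos 3: 1001 XOR 1101 = 0100
  pos 4: 1000 XOR 1101 = 0101
  pos 5: 1010 XOR 1101 = 0111
  pos 6: 1110 XOR 1101 = 0011
  pos 8: 1100 XOR 1101 = 0001
  pos 11: 1101 XOR 1101 = 0000
Remainder = 000 (zero — the frame passes the CRC check).

000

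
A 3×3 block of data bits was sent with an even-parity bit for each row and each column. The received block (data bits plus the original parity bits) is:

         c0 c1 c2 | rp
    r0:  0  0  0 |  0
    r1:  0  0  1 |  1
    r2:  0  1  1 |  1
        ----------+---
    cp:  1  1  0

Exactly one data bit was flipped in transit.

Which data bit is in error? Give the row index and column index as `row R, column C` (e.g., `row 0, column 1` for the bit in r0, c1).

row 2, column 0

Recompute each row's even parity and compare to rp:
  r0: data parity 0, sent rp 0 → ok
  r1: data parity 1, sent rp 1 → ok
  r2: data parity 0, sent rp 1 → mismatch
Recompute each column's even parity and compare to cp:
  c0: data parity 0, sent cp 1 → mismatch
  c1: data parity 1, sent cp 1 → ok
  c2: data parity 0, sent cp 0 → ok
Exactly one row (r2) and one column (c0) fail → the flipped bit is at their intersection.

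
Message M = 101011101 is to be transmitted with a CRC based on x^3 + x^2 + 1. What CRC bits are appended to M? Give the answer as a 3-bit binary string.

Append 3 zeros: 101011101000. Divide by 1101 (XOR where the leading bit is 1):
  pos 0: 1010 XOR 1101 = 0111
  pos 1: 1111 XOR 1101 = 0010
  pos 3: 1011 XOR 1101 = 0110
  pos 4: 1100 XOR 1101 = 0001
  pos 7: 1100 XOR 1101 = 0001
Remainder (last 3 bits) = 010. This is the CRC / FCS.

010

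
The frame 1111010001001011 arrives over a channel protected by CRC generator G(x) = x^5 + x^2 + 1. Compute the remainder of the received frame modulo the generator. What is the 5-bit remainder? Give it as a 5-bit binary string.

Modulo-2 division of 1111010001001011 by 100101:
  pos 0: 111101 XOR 100101 = 011000
  pos 1: 110000 XOR 100101 = 010101
  pos 2: 101010 XOR 100101 = 001111
  pos 4: 111101 XOR 100101 = 011000
  pos 5: 110000 XOR 100101 = 010101
  pos 6: 101010 XOR 100101 = 001111
  pos 8: 111110 XOR 100101 = 011011
  pos 9: 110111 XOR 100101 = 010010
  pos 10: 100101 XOR 100101 = 000000
Remainder = 00000 (zero — the frame passes the CRC check).

00000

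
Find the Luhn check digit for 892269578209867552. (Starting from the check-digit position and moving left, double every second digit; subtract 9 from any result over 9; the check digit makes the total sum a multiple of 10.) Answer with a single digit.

3

Partial digits right→left: 2 5 5 7 6 8 9 0 2 8 7 5 9 6 2 2 9 8
Double every second digit counting from the check-digit position (so the 1st, 3rd, 5th, ... of the partial from the right).
  doubled (with −9 where >9): 4 1 3 9 4 5 9 4 9 → sum 48
  kept as-is: 5 7 8 0 8 5 6 2 8 → sum 49
Total = 48 + 49 = 97.
Check digit = (10 − (97 mod 10)) mod 10 = 3.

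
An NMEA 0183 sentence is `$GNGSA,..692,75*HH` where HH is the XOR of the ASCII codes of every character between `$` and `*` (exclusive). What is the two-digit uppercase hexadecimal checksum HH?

XOR the ASCII codes of the payload characters:
  'G' = 0x47 → acc = 0x47
  'N' = 0x4E → acc = 0x09
  'G' = 0x47 → acc = 0x4E
  'S' = 0x53 → acc = 0x1D
  'A' = 0x41 → acc = 0x5C
  ',' = 0x2C → acc = 0x70
  '.' = 0x2E → acc = 0x5E
  '.' = 0x2E → acc = 0x70
  '6' = 0x36 → acc = 0x46
  '9' = 0x39 → acc = 0x7F
  '2' = 0x32 → acc = 0x4D
  ',' = 0x2C → acc = 0x61
  '7' = 0x37 → acc = 0x56
  '5' = 0x35 → acc = 0x63
Checksum = 0x63.

63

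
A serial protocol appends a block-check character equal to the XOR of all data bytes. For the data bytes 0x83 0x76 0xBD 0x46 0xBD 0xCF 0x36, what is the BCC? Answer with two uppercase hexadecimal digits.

4A

XOR the bytes together:
  start with 0x83
  0x83 ⊕ 0x76 = 0xF5
  0xF5 ⊕ 0xBD = 0x48
  0x48 ⊕ 0x46 = 0x0E
  0x0E ⊕ 0xBD = 0xB3
  0xB3 ⊕ 0xCF = 0x7C
  0x7C ⊕ 0x36 = 0x4A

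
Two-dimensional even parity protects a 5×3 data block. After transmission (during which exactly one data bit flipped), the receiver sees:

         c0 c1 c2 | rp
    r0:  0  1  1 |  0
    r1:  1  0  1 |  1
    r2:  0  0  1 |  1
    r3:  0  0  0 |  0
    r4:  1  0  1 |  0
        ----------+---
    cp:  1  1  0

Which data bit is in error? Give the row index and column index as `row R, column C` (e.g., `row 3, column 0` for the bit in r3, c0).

row 1, column 0

Recompute each row's even parity and compare to rp:
  r0: data parity 0, sent rp 0 → ok
  r1: data parity 0, sent rp 1 → mismatch
  r2: data parity 1, sent rp 1 → ok
  r3: data parity 0, sent rp 0 → ok
  r4: data parity 0, sent rp 0 → ok
Recompute each column's even parity and compare to cp:
  c0: data parity 0, sent cp 1 → mismatch
  c1: data parity 1, sent cp 1 → ok
  c2: data parity 0, sent cp 0 → ok
Exactly one row (r1) and one column (c0) fail → the flipped bit is at their intersection.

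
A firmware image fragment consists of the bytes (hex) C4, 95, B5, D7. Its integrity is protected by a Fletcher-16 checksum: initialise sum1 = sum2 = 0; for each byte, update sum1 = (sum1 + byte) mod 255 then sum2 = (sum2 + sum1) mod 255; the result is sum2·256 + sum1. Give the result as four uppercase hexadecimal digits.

Running sums (mod 255):
  after byte 0 (C4): sum1=196, sum2=196
  after byte 1 (95): sum1=90, sum2=31
  after byte 2 (B5): sum1=16, sum2=47
  after byte 3 (D7): sum1=231, sum2=23
Checksum = sum2·256 + sum1 = 23·256 + 231 = 6119 = 0x17E7.

17E7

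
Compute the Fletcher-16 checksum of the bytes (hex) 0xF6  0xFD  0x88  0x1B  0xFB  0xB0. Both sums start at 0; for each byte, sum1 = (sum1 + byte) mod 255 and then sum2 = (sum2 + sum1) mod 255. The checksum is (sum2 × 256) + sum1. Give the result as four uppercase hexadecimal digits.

Running sums (mod 255):
  after byte 0 (0xF6): sum1=246, sum2=246
  after byte 1 (0xFD): sum1=244, sum2=235
  after byte 2 (0x88): sum1=125, sum2=105
  after byte 3 (0x1B): sum1=152, sum2=2
  after byte 4 (0xFB): sum1=148, sum2=150
  after byte 5 (0xB0): sum1=69, sum2=219
Checksum = sum2·256 + sum1 = 219·256 + 69 = 56133 = 0xDB45.

DB45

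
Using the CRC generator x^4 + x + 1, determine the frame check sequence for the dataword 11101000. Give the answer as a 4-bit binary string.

1000

Append 4 zeros: 111010000000. Divide by 10011 (XOR where the leading bit is 1):
  pos 0: 11101 XOR 10011 = 01110
  pos 1: 11100 XOR 10011 = 01111
  pos 2: 11110 XOR 10011 = 01101
  pos 3: 11010 XOR 10011 = 01001
  pos 4: 10010 XOR 10011 = 00001
Remainder (last 4 bits) = 1000. This is the CRC / FCS.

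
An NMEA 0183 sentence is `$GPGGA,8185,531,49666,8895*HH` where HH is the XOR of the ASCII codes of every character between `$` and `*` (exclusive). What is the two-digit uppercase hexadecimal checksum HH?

52

XOR the ASCII codes of the payload characters:
  'G' = 0x47 → acc = 0x47
  'P' = 0x50 → acc = 0x17
  'G' = 0x47 → acc = 0x50
  'G' = 0x47 → acc = 0x17
  'A' = 0x41 → acc = 0x56
  ',' = 0x2C → acc = 0x7A
  '8' = 0x38 → acc = 0x42
  '1' = 0x31 → acc = 0x73
  '8' = 0x38 → acc = 0x4B
  '5' = 0x35 → acc = 0x7E
  ',' = 0x2C → acc = 0x52
  '5' = 0x35 → acc = 0x67
  '3' = 0x33 → acc = 0x54
  '1' = 0x31 → acc = 0x65
  ',' = 0x2C → acc = 0x49
  '4' = 0x34 → acc = 0x7D
  '9' = 0x39 → acc = 0x44
  '6' = 0x36 → acc = 0x72
  '6' = 0x36 → acc = 0x44
  '6' = 0x36 → acc = 0x72
  ',' = 0x2C → acc = 0x5E
  '8' = 0x38 → acc = 0x66
  '8' = 0x38 → acc = 0x5E
  '9' = 0x39 → acc = 0x67
  '5' = 0x35 → acc = 0x52
Checksum = 0x52.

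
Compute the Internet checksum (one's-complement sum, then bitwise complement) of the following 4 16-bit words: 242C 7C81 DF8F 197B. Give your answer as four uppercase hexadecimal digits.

One's-complement addition (fold any carry out of bit 15 back into bit 0):
  0x242C + 0x7C81 = 0x0A0AD
  0xA0AD + 0xDF8F = 0x1803C → wrap carry → 0x803D
  0x803D + 0x197B = 0x099B8
One's-complement sum = 0x99B8.
Checksum = ~0x99B8 & 0xFFFF = 0x6647.

6647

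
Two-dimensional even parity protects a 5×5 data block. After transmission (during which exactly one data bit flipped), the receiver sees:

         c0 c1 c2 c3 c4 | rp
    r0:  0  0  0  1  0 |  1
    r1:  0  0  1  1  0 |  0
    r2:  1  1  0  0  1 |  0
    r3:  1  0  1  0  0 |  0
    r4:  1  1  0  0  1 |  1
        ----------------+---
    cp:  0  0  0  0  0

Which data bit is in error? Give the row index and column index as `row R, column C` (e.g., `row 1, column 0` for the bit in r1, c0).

row 2, column 0

Recompute each row's even parity and compare to rp:
  r0: data parity 1, sent rp 1 → ok
  r1: data parity 0, sent rp 0 → ok
  r2: data parity 1, sent rp 0 → mismatch
  r3: data parity 0, sent rp 0 → ok
  r4: data parity 1, sent rp 1 → ok
Recompute each column's even parity and compare to cp:
  c0: data parity 1, sent cp 0 → mismatch
  c1: data parity 0, sent cp 0 → ok
  c2: data parity 0, sent cp 0 → ok
  c3: data parity 0, sent cp 0 → ok
  c4: data parity 0, sent cp 0 → ok
Exactly one row (r2) and one column (c0) fail → the flipped bit is at their intersection.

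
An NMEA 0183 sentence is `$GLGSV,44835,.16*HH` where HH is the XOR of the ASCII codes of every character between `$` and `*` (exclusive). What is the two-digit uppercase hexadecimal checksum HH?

5E

XOR the ASCII codes of the payload characters:
  'G' = 0x47 → acc = 0x47
  'L' = 0x4C → acc = 0x0B
  'G' = 0x47 → acc = 0x4C
  'S' = 0x53 → acc = 0x1F
  'V' = 0x56 → acc = 0x49
  ',' = 0x2C → acc = 0x65
  '4' = 0x34 → acc = 0x51
  '4' = 0x34 → acc = 0x65
  '8' = 0x38 → acc = 0x5D
  '3' = 0x33 → acc = 0x6E
  '5' = 0x35 → acc = 0x5B
  ',' = 0x2C → acc = 0x77
  '.' = 0x2E → acc = 0x59
  '1' = 0x31 → acc = 0x68
  '6' = 0x36 → acc = 0x5E
Checksum = 0x5E.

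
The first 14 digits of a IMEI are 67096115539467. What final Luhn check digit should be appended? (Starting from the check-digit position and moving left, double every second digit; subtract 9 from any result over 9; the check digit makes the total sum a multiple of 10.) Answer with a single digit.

1

Partial digits right→left: 7 6 4 9 3 5 5 1 1 6 9 0 7 6
Double every second digit counting from the check-digit position (so the 1st, 3rd, 5th, ... of the partial from the right).
  doubled (with −9 where >9): 5 8 6 1 2 9 5 → sum 36
  kept as-is: 6 9 5 1 6 0 6 → sum 33
Total = 36 + 33 = 69.
Check digit = (10 − (69 mod 10)) mod 10 = 1.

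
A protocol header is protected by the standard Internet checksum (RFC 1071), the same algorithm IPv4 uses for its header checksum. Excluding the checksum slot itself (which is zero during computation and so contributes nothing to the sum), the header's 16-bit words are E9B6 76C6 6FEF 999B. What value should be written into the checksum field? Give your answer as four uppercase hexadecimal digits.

One's-complement addition (fold any carry out of bit 15 back into bit 0):
  0xE9B6 + 0x76C6 = 0x1607C → wrap carry → 0x607D
  0x607D + 0x6FEF = 0x0D06C
  0xD06C + 0x999B = 0x16A07 → wrap carry → 0x6A08
One's-complement sum = 0x6A08.
Checksum = ~0x6A08 & 0xFFFF = 0x95F7.

95F7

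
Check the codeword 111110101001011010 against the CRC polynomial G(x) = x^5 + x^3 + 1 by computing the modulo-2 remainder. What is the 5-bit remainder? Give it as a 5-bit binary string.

Modulo-2 division of 111110101001011010 by 101001:
  pos 0: 111110 XOR 101001 = 010111
  pos 1: 101111 XOR 101001 = 000110
  pos 4: 110010 XOR 101001 = 011011
  pos 5: 110110 XOR 101001 = 011111
  pos 6: 111111 XOR 101001 = 010110
  pos 7: 101100 XOR 101001 = 000101
  pos 10: 101110 XOR 101001 = 000111
Remainder = 11110 (nonzero — an error is detected).

11110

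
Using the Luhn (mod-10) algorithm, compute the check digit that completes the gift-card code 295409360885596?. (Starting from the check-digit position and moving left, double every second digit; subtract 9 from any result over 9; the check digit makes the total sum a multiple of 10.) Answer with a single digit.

8

Partial digits right→left: 6 9 5 5 8 8 0 6 3 9 0 4 5 9 2
Double every second digit counting from the check-digit position (so the 1st, 3rd, 5th, ... of the partial from the right).
  doubled (with −9 where >9): 3 1 7 0 6 0 1 4 → sum 22
  kept as-is: 9 5 8 6 9 4 9 → sum 50
Total = 22 + 50 = 72.
Check digit = (10 − (72 mod 10)) mod 10 = 8.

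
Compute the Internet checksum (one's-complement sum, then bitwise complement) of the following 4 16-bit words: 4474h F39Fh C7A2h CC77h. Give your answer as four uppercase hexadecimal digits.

One's-complement addition (fold any carry out of bit 15 back into bit 0):
  0x4474 + 0xF39F = 0x13813 → wrap carry → 0x3814
  0x3814 + 0xC7A2 = 0x0FFB6
  0xFFB6 + 0xCC77 = 0x1CC2D → wrap carry → 0xCC2E
One's-complement sum = 0xCC2E.
Checksum = ~0xCC2E & 0xFFFF = 0x33D1.

33D1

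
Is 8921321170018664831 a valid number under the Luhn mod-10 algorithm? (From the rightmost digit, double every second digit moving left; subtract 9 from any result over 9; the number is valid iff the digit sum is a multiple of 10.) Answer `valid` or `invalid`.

From the right, keep odd positions and double even positions (subtract 9 from any doubled value over 9):
  doubled (positions 2,4,...): 6 8 3 2 0 2 4 2 9 → sum 36
  kept (positions 1,3,...): 1 8 6 8 0 7 1 3 2 8 → sum 44
Total = 80.
80 mod 10 = 0, so the number is valid.

valid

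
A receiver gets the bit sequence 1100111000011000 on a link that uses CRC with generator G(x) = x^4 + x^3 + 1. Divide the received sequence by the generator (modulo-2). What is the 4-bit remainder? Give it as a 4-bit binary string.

Modulo-2 division of 1100111000011000 by 11001:
  pos 0: 11001 XOR 11001 = 00000
  pos 5: 11000 XOR 11001 = 00001
  pos 9: 10110 XOR 11001 = 01111
  pos 10: 11110 XOR 11001 = 00111
Remainder = 1110 (nonzero — an error is detected).

1110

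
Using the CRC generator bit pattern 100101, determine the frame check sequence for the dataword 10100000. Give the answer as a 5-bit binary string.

Append 5 zeros: 1010000000000. Divide by 100101 (XOR where the leading bit is 1):
  pos 0: 101000 XOR 100101 = 001101
  pos 2: 110100 XOR 100101 = 010001
  pos 3: 100010 XOR 100101 = 000111
  pos 6: 111000 XOR 100101 = 011101
  pos 7: 111010 XOR 100101 = 011111
Remainder (last 5 bits) = 11111. This is the CRC / FCS.

11111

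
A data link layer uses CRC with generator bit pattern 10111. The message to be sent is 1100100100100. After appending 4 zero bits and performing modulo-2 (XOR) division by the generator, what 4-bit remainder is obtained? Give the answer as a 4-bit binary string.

Append 4 zeros: 11001001001000000. Divide by 10111 (XOR where the leading bit is 1):
  pos 0: 11001 XOR 10111 = 01110
  pos 1: 11100 XOR 10111 = 01011
  pos 2: 10110 XOR 10111 = 00001
  pos 6: 11001 XOR 10111 = 01110
  pos 7: 11100 XOR 10111 = 01011
  pos 8: 10110 XOR 10111 = 00001
  pos 12: 10000 XOR 10111 = 00111
Remainder (last 4 bits) = 0111. This is the CRC / FCS.

0111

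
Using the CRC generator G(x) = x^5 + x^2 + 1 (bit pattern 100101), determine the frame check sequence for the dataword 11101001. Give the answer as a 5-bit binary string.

Append 5 zeros: 1110100100000. Divide by 100101 (XOR where the leading bit is 1):
  pos 0: 111010 XOR 100101 = 011111
  pos 1: 111110 XOR 100101 = 011011
  pos 2: 110111 XOR 100101 = 010010
  pos 3: 100100 XOR 100101 = 000001
Remainder (last 5 bits) = 10000. This is the CRC / FCS.

10000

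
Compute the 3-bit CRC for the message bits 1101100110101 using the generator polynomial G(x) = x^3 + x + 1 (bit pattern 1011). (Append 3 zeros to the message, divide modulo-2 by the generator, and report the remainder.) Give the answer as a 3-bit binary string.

Append 3 zeros: 1101100110101000. Divide by 1011 (XOR where the leading bit is 1):
  pos 0: 1101 XOR 1011 = 0110
  pos 1: 1101 XOR 1011 = 0110
  pos 2: 1100 XOR 1011 = 0111
  pos 3: 1110 XOR 1011 = 0101
  pos 4: 1011 XOR 1011 = 0000
  pos 8: 1010 XOR 1011 = 0001
  pos 11: 1100 XOR 1011 = 0111
  pos 12: 1110 XOR 1011 = 0101
Remainder (last 3 bits) = 101. This is the CRC / FCS.

101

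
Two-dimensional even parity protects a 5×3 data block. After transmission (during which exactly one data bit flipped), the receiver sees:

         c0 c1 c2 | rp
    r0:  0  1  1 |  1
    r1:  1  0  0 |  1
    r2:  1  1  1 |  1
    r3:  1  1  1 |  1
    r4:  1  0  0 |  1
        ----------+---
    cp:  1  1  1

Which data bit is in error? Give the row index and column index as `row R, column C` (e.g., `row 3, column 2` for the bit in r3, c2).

Recompute each row's even parity and compare to rp:
  r0: data parity 0, sent rp 1 → mismatch
  r1: data parity 1, sent rp 1 → ok
  r2: data parity 1, sent rp 1 → ok
  r3: data parity 1, sent rp 1 → ok
  r4: data parity 1, sent rp 1 → ok
Recompute each column's even parity and compare to cp:
  c0: data parity 0, sent cp 1 → mismatch
  c1: data parity 1, sent cp 1 → ok
  c2: data parity 1, sent cp 1 → ok
Exactly one row (r0) and one column (c0) fail → the flipped bit is at their intersection.

row 0, column 0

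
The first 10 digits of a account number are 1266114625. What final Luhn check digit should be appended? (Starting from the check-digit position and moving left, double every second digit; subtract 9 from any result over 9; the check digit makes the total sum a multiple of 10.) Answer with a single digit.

Partial digits right→left: 5 2 6 4 1 1 6 6 2 1
Double every second digit counting from the check-digit position (so the 1st, 3rd, 5th, ... of the partial from the right).
  doubled (with −9 where >9): 1 3 2 3 4 → sum 13
  kept as-is: 2 4 1 6 1 → sum 14
Total = 13 + 14 = 27.
Check digit = (10 − (27 mod 10)) mod 10 = 3.

3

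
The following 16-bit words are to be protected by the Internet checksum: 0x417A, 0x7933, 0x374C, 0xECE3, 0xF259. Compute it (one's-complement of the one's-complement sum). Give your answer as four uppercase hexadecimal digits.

One's-complement addition (fold any carry out of bit 15 back into bit 0):
  0x417A + 0x7933 = 0x0BAAD
  0xBAAD + 0x374C = 0x0F1F9
  0xF1F9 + 0xECE3 = 0x1DEDC → wrap carry → 0xDEDD
  0xDEDD + 0xF259 = 0x1D136 → wrap carry → 0xD137
One's-complement sum = 0xD137.
Checksum = ~0xD137 & 0xFFFF = 0x2EC8.

2EC8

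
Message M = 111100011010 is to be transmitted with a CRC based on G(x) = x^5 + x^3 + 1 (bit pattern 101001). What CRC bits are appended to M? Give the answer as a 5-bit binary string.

Append 5 zeros: 11110001101000000. Divide by 101001 (XOR where the leading bit is 1):
  pos 0: 111100 XOR 101001 = 010101
  pos 1: 101010 XOR 101001 = 000011
  pos 5: 111101 XOR 101001 = 010100
  pos 6: 101000 XOR 101001 = 000001
  pos 11: 100000 XOR 101001 = 001001
Remainder (last 5 bits) = 01001. This is the CRC / FCS.

01001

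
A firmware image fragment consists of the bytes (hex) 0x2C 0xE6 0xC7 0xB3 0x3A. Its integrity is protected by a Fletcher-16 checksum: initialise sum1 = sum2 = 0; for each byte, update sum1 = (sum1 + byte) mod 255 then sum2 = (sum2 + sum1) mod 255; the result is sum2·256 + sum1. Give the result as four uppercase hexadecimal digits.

Running sums (mod 255):
  after byte 0 (0x2C): sum1=44, sum2=44
  after byte 1 (0xE6): sum1=19, sum2=63
  after byte 2 (0xC7): sum1=218, sum2=26
  after byte 3 (0xB3): sum1=142, sum2=168
  after byte 4 (0x3A): sum1=200, sum2=113
Checksum = sum2·256 + sum1 = 113·256 + 200 = 29128 = 0x71C8.

71C8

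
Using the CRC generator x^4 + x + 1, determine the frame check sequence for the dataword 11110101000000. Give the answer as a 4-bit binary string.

0110

Append 4 zeros: 111101010000000000. Divide by 10011 (XOR where the leading bit is 1):
  pos 0: 11110 XOR 10011 = 01101
  pos 1: 11011 XOR 10011 = 01000
  pos 2: 10000 XOR 10011 = 00011
  pos 5: 11100 XOR 10011 = 01111
  pos 6: 11110 XOR 10011 = 01101
  pos 7: 11010 XOR 10011 = 01001
  pos 8: 10010 XOR 10011 = 00001
  pos 12: 10000 XOR 10011 = 00011
Remainder (last 4 bits) = 0110. This is the CRC / FCS.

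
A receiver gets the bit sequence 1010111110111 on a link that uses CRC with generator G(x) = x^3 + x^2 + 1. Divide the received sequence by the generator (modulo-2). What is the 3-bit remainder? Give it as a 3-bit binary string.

000

Modulo-2 division of 1010111110111 by 1101:
  pos 0: 1010 XOR 1101 = 0111
  pos 1: 1111 XOR 1101 = 0010
  pos 3: 1011 XOR 1101 = 0110
  pos 4: 1101 XOR 1101 = 0000
  pos 8: 1011 XOR 1101 = 0110
  pos 9: 1101 XOR 1101 = 0000
Remainder = 000 (zero — the frame passes the CRC check).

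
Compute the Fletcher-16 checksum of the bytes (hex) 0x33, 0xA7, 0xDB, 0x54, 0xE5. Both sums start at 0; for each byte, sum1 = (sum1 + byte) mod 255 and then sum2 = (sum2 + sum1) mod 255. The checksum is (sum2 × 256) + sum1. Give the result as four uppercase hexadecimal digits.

Running sums (mod 255):
  after byte 0 (0x33): sum1=51, sum2=51
  after byte 1 (0xA7): sum1=218, sum2=14
  after byte 2 (0xDB): sum1=182, sum2=196
  after byte 3 (0x54): sum1=11, sum2=207
  after byte 4 (0xE5): sum1=240, sum2=192
Checksum = sum2·256 + sum1 = 192·256 + 240 = 49392 = 0xC0F0.

C0F0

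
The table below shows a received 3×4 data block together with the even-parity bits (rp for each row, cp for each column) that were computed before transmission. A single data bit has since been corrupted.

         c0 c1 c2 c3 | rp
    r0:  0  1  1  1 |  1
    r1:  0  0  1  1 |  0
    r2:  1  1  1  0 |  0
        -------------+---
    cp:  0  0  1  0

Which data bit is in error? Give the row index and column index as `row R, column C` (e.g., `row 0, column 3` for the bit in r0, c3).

row 2, column 0

Recompute each row's even parity and compare to rp:
  r0: data parity 1, sent rp 1 → ok
  r1: data parity 0, sent rp 0 → ok
  r2: data parity 1, sent rp 0 → mismatch
Recompute each column's even parity and compare to cp:
  c0: data parity 1, sent cp 0 → mismatch
  c1: data parity 0, sent cp 0 → ok
  c2: data parity 1, sent cp 1 → ok
  c3: data parity 0, sent cp 0 → ok
Exactly one row (r2) and one column (c0) fail → the flipped bit is at their intersection.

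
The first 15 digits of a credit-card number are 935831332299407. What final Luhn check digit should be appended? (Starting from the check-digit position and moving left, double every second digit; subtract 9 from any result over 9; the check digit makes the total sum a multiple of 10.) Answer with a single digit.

Partial digits right→left: 7 0 4 9 9 2 2 3 3 1 3 8 5 3 9
Double every second digit counting from the check-digit position (so the 1st, 3rd, 5th, ... of the partial from the right).
  doubled (with −9 where >9): 5 8 9 4 6 6 1 9 → sum 48
  kept as-is: 0 9 2 3 1 8 3 → sum 26
Total = 48 + 26 = 74.
Check digit = (10 − (74 mod 10)) mod 10 = 6.

6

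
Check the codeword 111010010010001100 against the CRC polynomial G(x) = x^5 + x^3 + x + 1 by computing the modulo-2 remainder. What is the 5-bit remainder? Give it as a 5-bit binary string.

Modulo-2 division of 111010010010001100 by 101011:
  pos 0: 111010 XOR 101011 = 010001
  pos 1: 100010 XOR 101011 = 001001
  pos 3: 100110 XOR 101011 = 001101
  pos 5: 110101 XOR 101011 = 011110
  pos 6: 111100 XOR 101011 = 010111
  pos 7: 101110 XOR 101011 = 000101
  pos 10: 101011 XOR 101011 = 000000
Remainder = 00000 (zero — the frame passes the CRC check).

00000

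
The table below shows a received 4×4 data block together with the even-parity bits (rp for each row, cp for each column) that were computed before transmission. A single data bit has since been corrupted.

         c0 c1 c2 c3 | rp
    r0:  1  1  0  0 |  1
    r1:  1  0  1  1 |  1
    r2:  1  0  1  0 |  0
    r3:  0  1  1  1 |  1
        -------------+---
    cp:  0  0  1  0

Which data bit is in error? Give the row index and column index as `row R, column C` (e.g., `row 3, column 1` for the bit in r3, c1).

Recompute each row's even parity and compare to rp:
  r0: data parity 0, sent rp 1 → mismatch
  r1: data parity 1, sent rp 1 → ok
  r2: data parity 0, sent rp 0 → ok
  r3: data parity 1, sent rp 1 → ok
Recompute each column's even parity and compare to cp:
  c0: data parity 1, sent cp 0 → mismatch
  c1: data parity 0, sent cp 0 → ok
  c2: data parity 1, sent cp 1 → ok
  c3: data parity 0, sent cp 0 → ok
Exactly one row (r0) and one column (c0) fail → the flipped bit is at their intersection.

row 0, column 0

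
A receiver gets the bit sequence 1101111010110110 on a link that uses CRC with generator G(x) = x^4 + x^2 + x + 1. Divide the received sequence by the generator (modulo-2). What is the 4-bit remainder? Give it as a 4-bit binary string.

Modulo-2 division of 1101111010110110 by 10111:
  pos 0: 11011 XOR 10111 = 01100
  pos 1: 11001 XOR 10111 = 01110
  pos 2: 11101 XOR 10111 = 01010
  pos 3: 10100 XOR 10111 = 00011
  pos 6: 11101 XOR 10111 = 01010
  pos 7: 10101 XOR 10111 = 00010
  pos 10: 10011 XOR 10111 = 00100
Remainder = 1000 (nonzero — an error is detected).

1000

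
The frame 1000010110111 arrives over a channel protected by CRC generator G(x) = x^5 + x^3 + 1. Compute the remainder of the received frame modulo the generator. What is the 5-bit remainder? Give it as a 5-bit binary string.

Modulo-2 division of 1000010110111 by 101001:
  pos 0: 100001 XOR 101001 = 001000
  pos 2: 100001 XOR 101001 = 001000
  pos 4: 100010 XOR 101001 = 001011
  pos 6: 101111 XOR 101001 = 000110
Remainder = 01101 (nonzero — an error is detected).

01101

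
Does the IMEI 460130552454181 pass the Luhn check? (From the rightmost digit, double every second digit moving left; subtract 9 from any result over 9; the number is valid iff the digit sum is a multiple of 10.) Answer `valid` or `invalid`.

valid

From the right, keep odd positions and double even positions (subtract 9 from any doubled value over 9):
  doubled (positions 2,4,...): 7 8 8 1 0 2 3 → sum 29
  kept (positions 1,3,...): 1 1 5 2 5 3 0 4 → sum 21
Total = 50.
50 mod 10 = 0, so the number is valid.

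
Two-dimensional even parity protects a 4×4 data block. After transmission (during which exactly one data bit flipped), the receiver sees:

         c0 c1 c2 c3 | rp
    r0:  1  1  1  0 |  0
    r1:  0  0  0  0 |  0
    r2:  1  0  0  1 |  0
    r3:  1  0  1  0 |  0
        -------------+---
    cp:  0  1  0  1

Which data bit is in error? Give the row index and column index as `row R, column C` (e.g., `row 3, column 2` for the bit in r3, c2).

Recompute each row's even parity and compare to rp:
  r0: data parity 1, sent rp 0 → mismatch
  r1: data parity 0, sent rp 0 → ok
  r2: data parity 0, sent rp 0 → ok
  r3: data parity 0, sent rp 0 → ok
Recompute each column's even parity and compare to cp:
  c0: data parity 1, sent cp 0 → mismatch
  c1: data parity 1, sent cp 1 → ok
  c2: data parity 0, sent cp 0 → ok
  c3: data parity 1, sent cp 1 → ok
Exactly one row (r0) and one column (c0) fail → the flipped bit is at their intersection.

row 0, column 0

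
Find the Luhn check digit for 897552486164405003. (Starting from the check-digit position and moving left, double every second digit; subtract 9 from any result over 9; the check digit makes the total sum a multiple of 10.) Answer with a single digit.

8

Partial digits right→left: 3 0 0 5 0 4 4 6 1 6 8 4 2 5 5 7 9 8
Double every second digit counting from the check-digit position (so the 1st, 3rd, 5th, ... of the partial from the right).
  doubled (with −9 where >9): 6 0 0 8 2 7 4 1 9 → sum 37
  kept as-is: 0 5 4 6 6 4 5 7 8 → sum 45
Total = 37 + 45 = 82.
Check digit = (10 − (82 mod 10)) mod 10 = 8.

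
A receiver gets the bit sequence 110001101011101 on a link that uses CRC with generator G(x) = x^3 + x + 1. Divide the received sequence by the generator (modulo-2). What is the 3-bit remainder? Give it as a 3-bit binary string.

111

Modulo-2 division of 110001101011101 by 1011:
  pos 0: 1100 XOR 1011 = 0111
  pos 1: 1110 XOR 1011 = 0101
  pos 2: 1011 XOR 1011 = 0000
  pos 6: 1010 XOR 1011 = 0001
  pos 9: 1111 XOR 1011 = 0100
  pos 10: 1000 XOR 1011 = 0011
Remainder = 111 (nonzero — an error is detected).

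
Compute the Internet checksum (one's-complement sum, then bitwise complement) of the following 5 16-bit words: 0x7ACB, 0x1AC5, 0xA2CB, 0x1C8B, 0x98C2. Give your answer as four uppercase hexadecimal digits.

1256

One's-complement addition (fold any carry out of bit 15 back into bit 0):
  0x7ACB + 0x1AC5 = 0x09590
  0x9590 + 0xA2CB = 0x1385B → wrap carry → 0x385C
  0x385C + 0x1C8B = 0x054E7
  0x54E7 + 0x98C2 = 0x0EDA9
One's-complement sum = 0xEDA9.
Checksum = ~0xEDA9 & 0xFFFF = 0x1256.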